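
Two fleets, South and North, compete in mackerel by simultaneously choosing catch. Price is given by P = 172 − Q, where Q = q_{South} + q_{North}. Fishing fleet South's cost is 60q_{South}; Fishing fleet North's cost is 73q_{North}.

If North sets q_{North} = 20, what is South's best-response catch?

46

Fishing fleet South's profit: π = q_{South}(172 − (q_{South} + q_{North})) − 60q_{South}.
∂π/∂q_{South} = 112 − 2q_{South} − q_{North} = 0, so q_{South} = 56 − 0.5q_{North}.
At q_{North} = 20: q_{South} = 56 − 0.5·20 = 46.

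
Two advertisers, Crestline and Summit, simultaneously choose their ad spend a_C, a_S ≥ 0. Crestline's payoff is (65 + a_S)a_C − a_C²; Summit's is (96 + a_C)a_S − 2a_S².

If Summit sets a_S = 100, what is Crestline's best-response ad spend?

Expanding Crestline's payoff: 65a_C + a_Sa_C − a_C².
∂π/∂a_C = 65 + a_S − 2a_C = 0, so a_C = 32.5 + 0.5a_S.
At a_S = 100: a_C = 32.5 + 0.5·100 = 82.5.

82.5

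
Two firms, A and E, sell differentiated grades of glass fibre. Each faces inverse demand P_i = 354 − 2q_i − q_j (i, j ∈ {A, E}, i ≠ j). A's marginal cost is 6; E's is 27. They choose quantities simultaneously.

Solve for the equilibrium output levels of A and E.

71, 64

Firm A's profit: π = q_A(354 − 2q_A − q_E) − 6q_A.
∂π/∂q_A = 348 − 4q_A − q_E = 0 ⇒ q_A = 87 − 0.25q_E.
Similarly q_E = 81.75 − 0.25q_A.
Substituting the second reaction function into the first: q_A = 87 − 0.25(81.75 − 0.25q_A), which gives 0.9375q_A = 66.5625 ⇒ q_A = 71.
Then q_E = 81.75 − 0.25·71 = 64.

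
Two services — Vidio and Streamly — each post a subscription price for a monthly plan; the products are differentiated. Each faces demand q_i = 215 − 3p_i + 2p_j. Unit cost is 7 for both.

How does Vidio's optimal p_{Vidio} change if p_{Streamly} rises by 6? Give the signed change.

Vidio's profit: π = (p_{Vidio} − 7)(215 − 3p_{Vidio} + 2p_{Streamly}).
∂π/∂p_{Vidio} = 236 − 6p_{Vidio} + 2p_{Streamly} = 0 ⇒ p_{Vidio} = 118/3 + (1/3)p_{Streamly}.
The reaction-function slope is 1/3, so a 6-unit rise in p_{Streamly} moves p_{Vidio} by 1/3 × 6 = 2. Vidio's best response rises — the actions are strategic complements.

2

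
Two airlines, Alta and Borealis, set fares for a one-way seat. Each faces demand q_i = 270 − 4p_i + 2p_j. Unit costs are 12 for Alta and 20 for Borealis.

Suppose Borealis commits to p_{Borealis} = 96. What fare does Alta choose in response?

Alta's profit: π = (p_{Alta} − 12)(270 − 4p_{Alta} + 2p_{Borealis}).
∂π/∂p_{Alta} = 318 − 8p_{Alta} + 2p_{Borealis} = 0 ⇒ p_{Alta} = 39.75 + 0.25p_{Borealis}.
At p_{Borealis} = 96: p_{Alta} = 39.75 + 0.25·96 = 63.75.

63.75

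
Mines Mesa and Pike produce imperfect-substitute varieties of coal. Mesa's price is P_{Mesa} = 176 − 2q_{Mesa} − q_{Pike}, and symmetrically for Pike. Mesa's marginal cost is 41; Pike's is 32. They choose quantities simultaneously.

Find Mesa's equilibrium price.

93.8

Mine Mesa's profit: π = q_{Mesa}(176 − 2q_{Mesa} − q_{Pike}) − 41q_{Mesa}.
∂π/∂q_{Mesa} = 135 − 4q_{Mesa} − q_{Pike} = 0 ⇒ q_{Mesa} = 33.75 − 0.25q_{Pike}.
Similarly q_{Pike} = 36 − 0.25q_{Mesa}.
Solving the two reaction functions simultaneously: (1 − (−0.25)(−0.25))q_{Mesa} = 33.75 − 0.25·36, so 0.9375q_{Mesa} = 24.75 and q_{Mesa} = 26.4.
Then q_{Pike} = 36 − 0.25·26.4 = 29.4.
P_{Mesa} = 176 − 2·26.4 − 29.4 = 93.8.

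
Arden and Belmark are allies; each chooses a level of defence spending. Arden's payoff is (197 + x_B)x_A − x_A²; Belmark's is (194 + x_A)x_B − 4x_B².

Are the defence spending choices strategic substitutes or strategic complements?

Expanding Arden's payoff: 197x_A + x_Bx_A − x_A².
∂π/∂x_A = 197 + x_B − 2x_A = 0, so x_A = 98.5 + 0.5x_B.
The best-response slope dx_A/dx_B = 0.5 > 0: the reaction function is upward-sloping, so the choices are strategic complements.

strategic complements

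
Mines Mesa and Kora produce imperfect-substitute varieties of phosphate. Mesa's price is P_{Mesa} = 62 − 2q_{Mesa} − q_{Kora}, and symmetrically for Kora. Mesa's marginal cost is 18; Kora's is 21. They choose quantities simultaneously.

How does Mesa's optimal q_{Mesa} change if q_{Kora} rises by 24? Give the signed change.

-6

Mine Mesa's profit: π = q_{Mesa}(62 − 2q_{Mesa} − q_{Kora}) − 18q_{Mesa}.
∂π/∂q_{Mesa} = 44 − 4q_{Mesa} − q_{Kora} = 0 ⇒ q_{Mesa} = 11 − 0.25q_{Kora}.
The reaction-function slope is −0.25, so a 24-unit rise in q_{Kora} moves q_{Mesa} by −0.25 × 24 = −6. Mesa's best response falls — the actions are strategic substitutes.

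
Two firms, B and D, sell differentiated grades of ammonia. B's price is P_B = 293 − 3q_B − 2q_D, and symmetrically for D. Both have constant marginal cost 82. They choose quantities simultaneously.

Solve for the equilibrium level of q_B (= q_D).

Firm B's profit: π = q_B(293 − 3q_B − 2q_D) − 82q_B.
∂π/∂q_B = 211 − 6q_B − 2q_D = 0 ⇒ q_B = 211/6 − (1/3)q_D.
The game is symmetric, so in equilibrium q_D = q_B: the reaction function gives (4/3)q_B = 211/6, hence q_B = 26.375.

26.375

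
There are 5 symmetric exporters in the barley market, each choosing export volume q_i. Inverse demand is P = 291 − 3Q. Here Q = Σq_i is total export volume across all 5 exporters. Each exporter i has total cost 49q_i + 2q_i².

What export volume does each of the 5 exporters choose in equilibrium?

A representative exporter's profit is π_i = q_i(291 − 3Q) − 49q_i − 2q_i², with Q = q_i + Σ_{j≠i} q_j.
First-order condition: 242 − 10q_i − 3Σ_{j≠i} q_j = 0.
With identical exporters, set every q_j = q: then 242 − 10q − 12q = 0, i.e. q = 242/22 = 11.

11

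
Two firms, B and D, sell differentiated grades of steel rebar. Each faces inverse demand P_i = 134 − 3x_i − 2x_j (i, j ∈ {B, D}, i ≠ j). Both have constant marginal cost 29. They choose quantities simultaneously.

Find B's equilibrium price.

68.375

Firm B's profit: π = x_B(134 − 3x_B − 2x_D) − 29x_B.
∂π/∂x_B = 105 − 6x_B − 2x_D = 0 ⇒ x_B = 17.5 − (1/3)x_D.
By symmetry x_D = x_B; substituting into the reaction function, (4/3)x_B = 17.5 and x_B = 13.125.
P_B = 134 − 3·13.125 − 2·13.125 = 68.375.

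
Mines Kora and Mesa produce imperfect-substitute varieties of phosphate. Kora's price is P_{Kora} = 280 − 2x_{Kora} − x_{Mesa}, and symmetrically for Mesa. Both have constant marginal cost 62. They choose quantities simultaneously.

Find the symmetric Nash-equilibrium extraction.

Mine Kora's profit: π = x_{Kora}(280 − 2x_{Kora} − x_{Mesa}) − 62x_{Kora}.
∂π/∂x_{Kora} = 218 − 4x_{Kora} − x_{Mesa} = 0 ⇒ x_{Kora} = 54.5 − 0.25x_{Mesa}.
By symmetry x_{Mesa} = x_{Kora}; substituting into the reaction function, 1.25x_{Kora} = 54.5 and x_{Kora} = 43.6.

43.6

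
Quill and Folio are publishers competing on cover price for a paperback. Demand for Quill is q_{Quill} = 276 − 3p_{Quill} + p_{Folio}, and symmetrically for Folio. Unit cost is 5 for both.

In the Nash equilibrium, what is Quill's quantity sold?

Quill's profit: π = (p_{Quill} − 5)(276 − 3p_{Quill} + p_{Folio}).
∂π/∂p_{Quill} = 291 − 6p_{Quill} + p_{Folio} = 0 ⇒ p_{Quill} = 48.5 + (1/6)p_{Folio}.
Setting p_{Quill} = p_{Folio} in the reaction function: p_{Quill} = 48.5 + (1/6)p_{Quill}, so p_{Quill} = 48.5 / (5/6) = 58.2.
q_{Quill} = 276 − 3·58.2 + 58.2 = 159.6.

159.6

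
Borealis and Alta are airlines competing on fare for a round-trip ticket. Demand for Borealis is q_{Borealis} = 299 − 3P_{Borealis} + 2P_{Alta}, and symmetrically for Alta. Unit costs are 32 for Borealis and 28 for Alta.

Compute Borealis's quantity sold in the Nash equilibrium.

198

Borealis's profit: π = (P_{Borealis} − 32)(299 − 3P_{Borealis} + 2P_{Alta}).
∂π/∂P_{Borealis} = 395 − 6P_{Borealis} + 2P_{Alta} = 0 ⇒ P_{Borealis} = 395/6 + (1/3)P_{Alta}.
Similarly P_{Alta} = 383/6 + (1/3)P_{Borealis}.
Solving the two reaction functions simultaneously: (1 − (1/3)(1/3))P_{Borealis} = 395/6 + (1/3)·(383/6), so (8/9)P_{Borealis} = 784/9 and P_{Borealis} = 98.
Then P_{Alta} = 383/6 + (1/3)·98 = 96.5.
q_{Borealis} = 299 − 3·98 + 2·96.5 = 198.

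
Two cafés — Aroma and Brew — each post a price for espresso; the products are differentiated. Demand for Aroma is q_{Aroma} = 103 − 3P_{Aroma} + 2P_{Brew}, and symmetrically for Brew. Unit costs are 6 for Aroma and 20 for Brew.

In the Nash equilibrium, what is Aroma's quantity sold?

80.625

Aroma's profit: π = (P_{Aroma} − 6)(103 − 3P_{Aroma} + 2P_{Brew}).
∂π/∂P_{Aroma} = 121 − 6P_{Aroma} + 2P_{Brew} = 0 ⇒ P_{Aroma} = 121/6 + (1/3)P_{Brew}.
Similarly P_{Brew} = 163/6 + (1/3)P_{Aroma}.
Plugging P_{Brew} into Aroma's best response: P_{Aroma} = 121/6 + (1/3)(163/6 + (1/3)P_{Aroma}) ⇒ (8/9)P_{Aroma} = 263/9, so P_{Aroma} = 32.875.
Then P_{Brew} = 163/6 + (1/3)·32.875 = 38.125.
q_{Aroma} = 103 − 3·32.875 + 2·38.125 = 80.625.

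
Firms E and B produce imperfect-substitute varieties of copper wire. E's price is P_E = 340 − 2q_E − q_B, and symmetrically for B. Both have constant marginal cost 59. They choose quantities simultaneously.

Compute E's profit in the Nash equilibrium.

Firm E's profit: π = q_E(340 − 2q_E − q_B) − 59q_E.
∂π/∂q_E = 281 − 4q_E − q_B = 0 ⇒ q_E = 70.25 − 0.25q_B.
Setting q_E = q_B in the reaction function: q_E = 70.25 − 0.25q_E, so q_E = 70.25 / 1.25 = 56.2.
P_E = 340 − 2·56.2 − 56.2 = 171.4.
Profit = (171.4 − 59)·56.2 = 6316.88.

6316.88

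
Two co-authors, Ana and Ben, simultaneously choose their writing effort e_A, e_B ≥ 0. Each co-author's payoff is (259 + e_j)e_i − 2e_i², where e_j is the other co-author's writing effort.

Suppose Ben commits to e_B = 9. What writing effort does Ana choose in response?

67

Ana's payoff is (259 + e_B)e_A − 2e_A².
∂π/∂e_A = 259 + e_B − 4e_A = 0, so e_A = 64.75 + 0.25e_B.
At e_B = 9: e_A = 64.75 + 0.25·9 = 67.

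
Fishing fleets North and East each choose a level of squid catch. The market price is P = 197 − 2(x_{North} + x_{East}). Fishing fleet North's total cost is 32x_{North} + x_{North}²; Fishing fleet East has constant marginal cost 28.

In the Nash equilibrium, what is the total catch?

50.3

Fishing fleet North's profit: π = x_{North}(197 − 2(x_{North} + x_{East})) − 32x_{North} − x_{North}².
∂π/∂x_{North} = 165 − 6x_{North} − 2x_{East} = 0, so x_{North} = 27.5 − (1/3)x_{East}.
For East: ∂π/∂x_{East} = 169 − 4x_{East} − 2x_{North} = 0 ⇒ x_{East} = 42.25 − 0.5x_{North}.
Substituting the second reaction function into the first: x_{North} = 27.5 − (1/3)(42.25 − 0.5x_{North}), which gives (5/6)x_{North} = 161/12 ⇒ x_{North} = 16.1.
Then x_{East} = 42.25 − 0.5·16.1 = 34.2.
Total catch: 16.1 + 34.2 = 50.3.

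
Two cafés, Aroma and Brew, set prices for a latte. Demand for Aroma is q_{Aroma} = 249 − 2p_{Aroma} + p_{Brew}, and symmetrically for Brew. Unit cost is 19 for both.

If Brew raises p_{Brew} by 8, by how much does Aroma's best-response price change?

2

Aroma's profit: π = (p_{Aroma} − 19)(249 − 2p_{Aroma} + p_{Brew}).
∂π/∂p_{Aroma} = 287 − 4p_{Aroma} + p_{Brew} = 0 ⇒ p_{Aroma} = 71.75 + 0.25p_{Brew}.
The reaction-function slope is 0.25, so an 8-unit rise in p_{Brew} moves p_{Aroma} by 0.25 × 8 = 2. Aroma's best response rises — the actions are strategic complements.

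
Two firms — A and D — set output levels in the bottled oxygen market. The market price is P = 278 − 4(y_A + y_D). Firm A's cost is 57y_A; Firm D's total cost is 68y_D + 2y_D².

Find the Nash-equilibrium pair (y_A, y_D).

Firm A's profit: π = y_A(278 − 4(y_A + y_D)) − 57y_A.
∂π/∂y_A = 221 − 8y_A − 4y_D = 0, so y_A = 27.625 − 0.5y_D.
For D: ∂π/∂y_D = 210 − 12y_D − 4y_A = 0 ⇒ y_D = 17.5 − (1/3)y_A.
Solving the two reaction functions simultaneously: (1 − (−0.5)(−1/3))y_A = 27.625 − 0.5·17.5, so (5/6)y_A = 18.875 and y_A = 22.65.
Then y_D = 17.5 − (1/3)·22.65 = 9.95.

22.65, 9.95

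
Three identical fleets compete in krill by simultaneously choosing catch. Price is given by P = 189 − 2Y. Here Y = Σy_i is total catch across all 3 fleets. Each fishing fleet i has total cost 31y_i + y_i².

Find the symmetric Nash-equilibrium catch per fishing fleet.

15.8

A representative fishing fleet's profit is π_i = y_i(189 − 2Y) − 31y_i − y_i², with Y = y_i + Σ_{j≠i} y_j.
First-order condition: 158 − 6y_i − 2Σ_{j≠i} y_j = 0.
In a symmetric equilibrium every fishing fleet chooses the same y, so Σ_{j≠i} y_j = 2y. The condition becomes 158 − 10y = 0, giving y = 158/10 = 15.8.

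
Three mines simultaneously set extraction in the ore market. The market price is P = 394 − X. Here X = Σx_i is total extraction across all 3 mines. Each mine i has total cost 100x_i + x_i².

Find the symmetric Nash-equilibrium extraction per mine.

A representative mine's profit is π_i = x_i(394 − X) − 100x_i − x_i², with X = x_i + Σ_{j≠i} x_j.
First-order condition: 294 − 4x_i − Σ_{j≠i} x_j = 0.
In a symmetric equilibrium every mine chooses the same x, so Σ_{j≠i} x_j = 2x. The condition becomes 294 − 6x = 0, giving x = 294/6 = 49.

49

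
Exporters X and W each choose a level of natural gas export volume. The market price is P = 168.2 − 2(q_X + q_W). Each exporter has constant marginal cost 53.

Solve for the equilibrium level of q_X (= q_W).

19.2

Exporter X's profit: π = q_X(168.2 − 2(q_X + q_W)) − 53q_X.
∂π/∂q_X = 115.2 − 4q_X − 2q_W = 0, so q_X = 28.8 − 0.5q_W.
The game is symmetric, so in equilibrium q_W = q_X: the reaction function gives 1.5q_X = 28.8, hence q_X = 19.2.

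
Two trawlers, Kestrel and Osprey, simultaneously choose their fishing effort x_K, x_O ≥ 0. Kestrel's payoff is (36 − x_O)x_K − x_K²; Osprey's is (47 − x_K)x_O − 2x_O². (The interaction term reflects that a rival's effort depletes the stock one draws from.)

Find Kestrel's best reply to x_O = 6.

15

Expanding Kestrel's payoff: 36x_K − x_Ox_K − x_K².
∂π/∂x_K = 36 − x_O − 2x_K = 0, so x_K = 18 − 0.5x_O.
At x_O = 6: x_K = 18 − 0.5·6 = 15.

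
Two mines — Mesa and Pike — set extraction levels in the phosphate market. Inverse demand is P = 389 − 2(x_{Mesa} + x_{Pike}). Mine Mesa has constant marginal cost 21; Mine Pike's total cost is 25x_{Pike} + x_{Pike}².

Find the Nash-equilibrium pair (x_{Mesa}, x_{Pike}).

Mine Mesa's profit: π = x_{Mesa}(389 − 2(x_{Mesa} + x_{Pike})) − 21x_{Mesa}.
∂π/∂x_{Mesa} = 368 − 4x_{Mesa} − 2x_{Pike} = 0, so x_{Mesa} = 92 − 0.5x_{Pike}.
For Pike: ∂π/∂x_{Pike} = 364 − 6x_{Pike} − 2x_{Mesa} = 0 ⇒ x_{Pike} = 182/3 − (1/3)x_{Mesa}.
Solving the two reaction functions simultaneously: (1 − (−0.5)(−1/3))x_{Mesa} = 92 − 0.5·(182/3), so (5/6)x_{Mesa} = 185/3 and x_{Mesa} = 74.
Then x_{Pike} = 182/3 − (1/3)·74 = 36.

74, 36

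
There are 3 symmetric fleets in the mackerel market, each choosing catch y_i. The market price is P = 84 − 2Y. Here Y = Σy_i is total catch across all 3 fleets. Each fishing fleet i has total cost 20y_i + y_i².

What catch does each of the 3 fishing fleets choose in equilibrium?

6.4

A representative fishing fleet's profit is π_i = y_i(84 − 2Y) − 20y_i − y_i², with Y = y_i + Σ_{j≠i} y_j.
First-order condition: 64 − 6y_i − 2Σ_{j≠i} y_j = 0.
In a symmetric equilibrium every fishing fleet chooses the same y, so Σ_{j≠i} y_j = 2y. The condition becomes 64 − 10y = 0, giving y = 64/10 = 6.4.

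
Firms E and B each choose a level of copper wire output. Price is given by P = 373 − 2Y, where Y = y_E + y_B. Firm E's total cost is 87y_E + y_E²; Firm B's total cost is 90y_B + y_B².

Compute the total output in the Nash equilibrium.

71.125

Firm E's profit: π = y_E(373 − 2(y_E + y_B)) − 87y_E − y_E².
∂π/∂y_E = 286 − 6y_E − 2y_B = 0, so y_E = 143/3 − (1/3)y_B.
By the same steps for B: y_B = 283/6 − (1/3)y_E.
Substituting the second reaction function into the first: y_E = 143/3 − (1/3)(283/6 − (1/3)y_E), which gives (8/9)y_E = 575/18 ⇒ y_E = 35.9375.
Then y_B = 283/6 − (1/3)·35.9375 = 35.1875.
Total output: 35.9375 + 35.1875 = 71.125.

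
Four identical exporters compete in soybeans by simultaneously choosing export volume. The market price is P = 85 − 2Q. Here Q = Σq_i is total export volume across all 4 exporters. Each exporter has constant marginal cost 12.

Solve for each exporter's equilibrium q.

7.3

A representative exporter's profit is π_i = q_i(85 − 2Q) − 12q_i, with Q = q_i + Σ_{j≠i} q_j.
First-order condition: 73 − 4q_i − 2Σ_{j≠i} q_j = 0.
Imposing symmetry (q_j = q for all j) turns Σ_{j≠i} q_j into 3q, so 73 = 10q and q = 7.3.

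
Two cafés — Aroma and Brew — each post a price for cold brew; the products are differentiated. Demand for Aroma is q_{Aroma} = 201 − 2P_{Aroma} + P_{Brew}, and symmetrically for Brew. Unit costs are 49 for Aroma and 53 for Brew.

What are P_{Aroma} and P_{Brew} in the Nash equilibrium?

100.2, 101.8

Aroma's profit: π = (P_{Aroma} − 49)(201 − 2P_{Aroma} + P_{Brew}).
∂π/∂P_{Aroma} = 299 − 4P_{Aroma} + P_{Brew} = 0 ⇒ P_{Aroma} = 74.75 + 0.25P_{Brew}.
Similarly P_{Brew} = 76.75 + 0.25P_{Aroma}.
Substituting the second reaction function into the first: P_{Aroma} = 74.75 + 0.25(76.75 + 0.25P_{Aroma}), which gives 0.9375P_{Aroma} = 93.9375 ⇒ P_{Aroma} = 100.2.
Then P_{Brew} = 76.75 + 0.25·100.2 = 101.8.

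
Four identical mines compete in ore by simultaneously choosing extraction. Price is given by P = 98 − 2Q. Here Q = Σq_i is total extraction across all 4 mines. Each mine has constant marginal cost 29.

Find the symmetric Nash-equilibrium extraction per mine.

A representative mine's profit is π_i = q_i(98 − 2Q) − 29q_i, with Q = q_i + Σ_{j≠i} q_j.
First-order condition: 69 − 4q_i − 2Σ_{j≠i} q_j = 0.
With identical mines, set every q_j = q: then 69 − 4q − 6q = 0, i.e. q = 69/10 = 6.9.

6.9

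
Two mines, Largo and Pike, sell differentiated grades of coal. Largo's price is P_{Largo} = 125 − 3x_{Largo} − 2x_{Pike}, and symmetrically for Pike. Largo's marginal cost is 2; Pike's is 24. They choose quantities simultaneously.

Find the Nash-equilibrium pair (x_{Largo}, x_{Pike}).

16.75, 11.25

Mine Largo's profit: π = x_{Largo}(125 − 3x_{Largo} − 2x_{Pike}) − 2x_{Largo}.
∂π/∂x_{Largo} = 123 − 6x_{Largo} − 2x_{Pike} = 0 ⇒ x_{Largo} = 20.5 − (1/3)x_{Pike}.
Similarly x_{Pike} = 101/6 − (1/3)x_{Largo}.
Substituting the second reaction function into the first: x_{Largo} = 20.5 − (1/3)(101/6 − (1/3)x_{Largo}), which gives (8/9)x_{Largo} = 134/9 ⇒ x_{Largo} = 16.75.
Then x_{Pike} = 101/6 − (1/3)·16.75 = 11.25.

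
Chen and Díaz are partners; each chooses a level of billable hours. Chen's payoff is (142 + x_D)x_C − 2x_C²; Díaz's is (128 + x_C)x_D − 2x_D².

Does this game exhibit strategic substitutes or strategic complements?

strategic complements

Expanding Chen's payoff: 142x_C + x_Dx_C − 2x_C².
∂π/∂x_C = 142 + x_D − 4x_C = 0, so x_C = 35.5 + 0.25x_D.
The best-response slope dx_C/dx_D = 0.25 > 0: the reaction function is upward-sloping, so the choices are strategic complements.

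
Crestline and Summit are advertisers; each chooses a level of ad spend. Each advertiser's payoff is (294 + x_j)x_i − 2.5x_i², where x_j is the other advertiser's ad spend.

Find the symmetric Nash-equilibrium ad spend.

73.5

Crestline's payoff is (294 + x_S)x_C − 2.5x_C².
∂π/∂x_C = 294 + x_S − 5x_C = 0, so x_C = 58.8 + 0.2x_S.
By symmetry x_S = x_C; substituting into the reaction function, 0.8x_C = 58.8 and x_C = 73.5.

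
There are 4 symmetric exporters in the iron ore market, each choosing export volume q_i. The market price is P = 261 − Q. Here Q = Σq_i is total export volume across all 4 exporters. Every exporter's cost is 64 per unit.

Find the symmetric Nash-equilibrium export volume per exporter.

39.4

A representative exporter's profit is π_i = q_i(261 − Q) − 64q_i, with Q = q_i + Σ_{j≠i} q_j.
First-order condition: 197 − 2q_i − Σ_{j≠i} q_j = 0.
In a symmetric equilibrium every exporter chooses the same q, so Σ_{j≠i} q_j = 3q. The condition becomes 197 − 5q = 0, giving q = 197/5 = 39.4.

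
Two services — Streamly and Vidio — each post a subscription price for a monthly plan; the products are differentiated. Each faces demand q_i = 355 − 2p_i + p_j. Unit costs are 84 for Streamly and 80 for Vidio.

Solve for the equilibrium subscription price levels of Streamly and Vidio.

Streamly's profit: π = (p_{Streamly} − 84)(355 − 2p_{Streamly} + p_{Vidio}).
∂π/∂p_{Streamly} = 523 − 4p_{Streamly} + p_{Vidio} = 0 ⇒ p_{Streamly} = 130.75 + 0.25p_{Vidio}.
Similarly p_{Vidio} = 128.75 + 0.25p_{Streamly}.
Solving the two reaction functions simultaneously: (1 − (0.25)(0.25))p_{Streamly} = 130.75 + 0.25·128.75, so 0.9375p_{Streamly} = 162.9375 and p_{Streamly} = 173.8.
Then p_{Vidio} = 128.75 + 0.25·173.8 = 172.2.

173.8, 172.2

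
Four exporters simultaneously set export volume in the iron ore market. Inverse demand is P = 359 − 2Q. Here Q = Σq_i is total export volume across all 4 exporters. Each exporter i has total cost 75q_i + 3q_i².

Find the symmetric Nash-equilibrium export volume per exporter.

A representative exporter's profit is π_i = q_i(359 − 2Q) − 75q_i − 3q_i², with Q = q_i + Σ_{j≠i} q_j.
First-order condition: 284 − 10q_i − 2Σ_{j≠i} q_j = 0.
Imposing symmetry (q_j = q for all j) turns Σ_{j≠i} q_j into 3q, so 284 = 16q and q = 17.75.

17.75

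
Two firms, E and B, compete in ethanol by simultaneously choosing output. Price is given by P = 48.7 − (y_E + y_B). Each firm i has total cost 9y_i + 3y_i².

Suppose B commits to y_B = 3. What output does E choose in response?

4.5875

Firm E's profit: π = y_E(48.7 − (y_E + y_B)) − 9y_E − 3y_E².
∂π/∂y_E = 39.7 − 8y_E − y_B = 0, so y_E = 4.9625 − 0.125y_B.
At y_B = 3: y_E = 4.9625 − 0.125·3 = 4.5875.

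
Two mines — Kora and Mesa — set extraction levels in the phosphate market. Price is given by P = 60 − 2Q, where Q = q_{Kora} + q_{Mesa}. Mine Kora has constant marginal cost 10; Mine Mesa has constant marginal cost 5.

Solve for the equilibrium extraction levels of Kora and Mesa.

Mine Kora's profit: π = q_{Kora}(60 − 2(q_{Kora} + q_{Mesa})) − 10q_{Kora}.
∂π/∂q_{Kora} = 50 − 4q_{Kora} − 2q_{Mesa} = 0, so q_{Kora} = 12.5 − 0.5q_{Mesa}.
By the same steps for Mesa: q_{Mesa} = 13.75 − 0.5q_{Kora}.
Solving the two reaction functions simultaneously: (1 − (−0.5)(−0.5))q_{Kora} = 12.5 − 0.5·13.75, so 0.75q_{Kora} = 5.625 and q_{Kora} = 7.5.
Then q_{Mesa} = 13.75 − 0.5·7.5 = 10.

7.5, 10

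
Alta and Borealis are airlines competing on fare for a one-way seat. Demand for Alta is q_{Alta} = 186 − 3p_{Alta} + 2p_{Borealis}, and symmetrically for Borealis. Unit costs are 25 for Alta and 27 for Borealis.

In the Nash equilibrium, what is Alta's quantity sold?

121.875

Alta's profit: π = (p_{Alta} − 25)(186 − 3p_{Alta} + 2p_{Borealis}).
∂π/∂p_{Alta} = 261 − 6p_{Alta} + 2p_{Borealis} = 0 ⇒ p_{Alta} = 43.5 + (1/3)p_{Borealis}.
Similarly p_{Borealis} = 44.5 + (1/3)p_{Alta}.
Solving the two reaction functions simultaneously: (1 − (1/3)(1/3))p_{Alta} = 43.5 + (1/3)·44.5, so (8/9)p_{Alta} = 175/3 and p_{Alta} = 65.625.
Then p_{Borealis} = 44.5 + (1/3)·65.625 = 66.375.
q_{Alta} = 186 − 3·65.625 + 2·66.375 = 121.875.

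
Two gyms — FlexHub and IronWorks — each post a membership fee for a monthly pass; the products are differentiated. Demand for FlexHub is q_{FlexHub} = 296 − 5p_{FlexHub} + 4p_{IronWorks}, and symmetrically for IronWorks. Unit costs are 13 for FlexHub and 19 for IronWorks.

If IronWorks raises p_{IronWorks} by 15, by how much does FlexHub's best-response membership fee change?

6

FlexHub's profit: π = (p_{FlexHub} − 13)(296 − 5p_{FlexHub} + 4p_{IronWorks}).
∂π/∂p_{FlexHub} = 361 − 10p_{FlexHub} + 4p_{IronWorks} = 0 ⇒ p_{FlexHub} = 36.1 + 0.4p_{IronWorks}.
The reaction-function slope is 0.4, so a 15-unit rise in p_{IronWorks} moves p_{FlexHub} by 0.4 × 15 = 6. FlexHub's best response rises — the actions are strategic complements.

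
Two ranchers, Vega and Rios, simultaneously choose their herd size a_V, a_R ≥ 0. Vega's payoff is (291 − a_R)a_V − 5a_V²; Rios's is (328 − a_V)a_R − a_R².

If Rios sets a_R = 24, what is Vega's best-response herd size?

26.7

Expanding Vega's payoff: 291a_V − a_Ra_V − 5a_V².
∂π/∂a_V = 291 − a_R − 10a_V = 0, so a_V = 29.1 − 0.1a_R.
At a_R = 24: a_V = 29.1 − 0.1·24 = 26.7.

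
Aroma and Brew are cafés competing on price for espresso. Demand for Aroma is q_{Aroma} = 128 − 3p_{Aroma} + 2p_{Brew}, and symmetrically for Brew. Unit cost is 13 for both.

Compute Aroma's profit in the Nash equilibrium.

2479.6875

Aroma's profit: π = (p_{Aroma} − 13)(128 − 3p_{Aroma} + 2p_{Brew}).
∂π/∂p_{Aroma} = 167 − 6p_{Aroma} + 2p_{Brew} = 0 ⇒ p_{Aroma} = 167/6 + (1/3)p_{Brew}.
By symmetry p_{Brew} = p_{Aroma}; substituting into the reaction function, (2/3)p_{Aroma} = 167/6 and p_{Aroma} = 41.75.
q_{Aroma} = 128 − 3·41.75 + 2·41.75 = 86.25.
Profit = (41.75 − 13)·86.25 = 2479.6875.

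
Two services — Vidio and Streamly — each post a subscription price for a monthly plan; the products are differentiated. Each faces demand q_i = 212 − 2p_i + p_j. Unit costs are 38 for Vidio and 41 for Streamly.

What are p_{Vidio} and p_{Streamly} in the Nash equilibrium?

96.4, 97.6

Vidio's profit: π = (p_{Vidio} − 38)(212 − 2p_{Vidio} + p_{Streamly}).
∂π/∂p_{Vidio} = 288 − 4p_{Vidio} + p_{Streamly} = 0 ⇒ p_{Vidio} = 72 + 0.25p_{Streamly}.
Similarly p_{Streamly} = 73.5 + 0.25p_{Vidio}.
Plugging p_{Streamly} into Vidio's best response: p_{Vidio} = 72 + 0.25(73.5 + 0.25p_{Vidio}) ⇒ 0.9375p_{Vidio} = 90.375, so p_{Vidio} = 96.4.
Then p_{Streamly} = 73.5 + 0.25·96.4 = 97.6.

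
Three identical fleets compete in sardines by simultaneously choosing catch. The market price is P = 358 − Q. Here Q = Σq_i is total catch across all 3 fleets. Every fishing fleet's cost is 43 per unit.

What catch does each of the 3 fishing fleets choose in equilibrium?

A representative fishing fleet's profit is π_i = q_i(358 − Q) − 43q_i, with Q = q_i + Σ_{j≠i} q_j.
First-order condition: 315 − 2q_i − Σ_{j≠i} q_j = 0.
With identical fishing fleets, set every q_j = q: then 315 − 2q − 2q = 0, i.e. q = 315/4 = 78.75.

78.75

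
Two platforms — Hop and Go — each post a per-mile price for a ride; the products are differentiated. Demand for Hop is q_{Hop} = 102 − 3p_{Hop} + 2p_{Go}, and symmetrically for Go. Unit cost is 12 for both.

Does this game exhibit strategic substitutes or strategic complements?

Hop's profit: π = (p_{Hop} − 12)(102 − 3p_{Hop} + 2p_{Go}).
∂π/∂p_{Hop} = 138 − 6p_{Hop} + 2p_{Go} = 0 ⇒ p_{Hop} = 23 + (1/3)p_{Go}.
The best-response slope dp_{Hop}/dp_{Go} = 1/3 > 0: the reaction function is upward-sloping, so the choices are strategic complements.

strategic complements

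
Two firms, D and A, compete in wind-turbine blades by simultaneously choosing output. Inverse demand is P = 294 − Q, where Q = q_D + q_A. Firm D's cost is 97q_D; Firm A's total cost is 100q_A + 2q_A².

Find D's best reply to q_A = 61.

68

Firm D's profit: π = q_D(294 − (q_D + q_A)) − 97q_D.
∂π/∂q_D = 197 − 2q_D − q_A = 0, so q_D = 98.5 − 0.5q_A.
At q_A = 61: q_D = 98.5 − 0.5·61 = 68.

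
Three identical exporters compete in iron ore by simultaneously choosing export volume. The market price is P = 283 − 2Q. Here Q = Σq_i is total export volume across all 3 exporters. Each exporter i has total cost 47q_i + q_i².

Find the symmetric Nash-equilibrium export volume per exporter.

A representative exporter's profit is π_i = q_i(283 − 2Q) − 47q_i − q_i², with Q = q_i + Σ_{j≠i} q_j.
First-order condition: 236 − 6q_i − 2Σ_{j≠i} q_j = 0.
In a symmetric equilibrium every exporter chooses the same q, so Σ_{j≠i} q_j = 2q. The condition becomes 236 − 10q = 0, giving q = 236/10 = 23.6.

23.6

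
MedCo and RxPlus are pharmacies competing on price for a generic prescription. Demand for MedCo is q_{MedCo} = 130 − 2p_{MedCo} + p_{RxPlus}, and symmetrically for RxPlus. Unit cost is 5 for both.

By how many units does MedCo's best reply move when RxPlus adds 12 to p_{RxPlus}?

MedCo's profit: π = (p_{MedCo} − 5)(130 − 2p_{MedCo} + p_{RxPlus}).
∂π/∂p_{MedCo} = 140 − 4p_{MedCo} + p_{RxPlus} = 0 ⇒ p_{MedCo} = 35 + 0.25p_{RxPlus}.
The reaction-function slope is 0.25, so a 12-unit rise in p_{RxPlus} moves p_{MedCo} by 0.25 × 12 = 3. MedCo's best response rises — the actions are strategic complements.

3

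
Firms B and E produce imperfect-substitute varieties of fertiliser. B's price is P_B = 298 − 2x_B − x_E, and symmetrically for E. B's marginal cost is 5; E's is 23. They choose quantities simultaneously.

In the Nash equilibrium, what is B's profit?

7152.08

Firm B's profit: π = x_B(298 − 2x_B − x_E) − 5x_B.
∂π/∂x_B = 293 − 4x_B − x_E = 0 ⇒ x_B = 73.25 − 0.25x_E.
Similarly x_E = 68.75 − 0.25x_B.
Plugging x_E into B's best response: x_B = 73.25 − 0.25(68.75 − 0.25x_B) ⇒ 0.9375x_B = 56.0625, so x_B = 59.8.
Then x_E = 68.75 − 0.25·59.8 = 53.8.
P_B = 298 − 2·59.8 − 53.8 = 124.6.
Profit = (124.6 − 5)·59.8 = 7152.08.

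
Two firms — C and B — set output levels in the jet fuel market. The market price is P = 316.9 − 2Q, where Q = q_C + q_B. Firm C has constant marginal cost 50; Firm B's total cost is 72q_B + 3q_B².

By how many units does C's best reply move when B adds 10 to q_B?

-5

Firm C's profit: π = q_C(316.9 − 2(q_C + q_B)) − 50q_C.
∂π/∂q_C = 266.9 − 4q_C − 2q_B = 0, so q_C = 66.725 − 0.5q_B.
The reaction-function slope is −0.5, so a 10-unit rise in q_B moves q_C by −0.5 × 10 = −5. C's best response falls — the actions are strategic substitutes.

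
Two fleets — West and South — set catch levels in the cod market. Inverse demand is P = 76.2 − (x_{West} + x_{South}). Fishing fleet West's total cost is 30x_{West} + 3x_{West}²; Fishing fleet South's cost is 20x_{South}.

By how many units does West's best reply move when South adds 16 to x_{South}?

-2

Fishing fleet West's profit: π = x_{West}(76.2 − (x_{West} + x_{South})) − 30x_{West} − 3x_{West}².
∂π/∂x_{West} = 46.2 − 8x_{West} − x_{South} = 0, so x_{West} = 5.775 − 0.125x_{South}.
The reaction-function slope is −0.125, so a 16-unit rise in x_{South} moves x_{West} by −0.125 × 16 = −2. West's best response falls — the actions are strategic substitutes.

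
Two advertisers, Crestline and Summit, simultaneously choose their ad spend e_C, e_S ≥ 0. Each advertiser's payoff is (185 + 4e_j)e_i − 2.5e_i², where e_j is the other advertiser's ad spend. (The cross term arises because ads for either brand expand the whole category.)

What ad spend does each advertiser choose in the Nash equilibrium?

185

Crestline's payoff is (185 + 4e_S)e_C − 2.5e_C².
∂π/∂e_C = 185 + 4e_S − 5e_C = 0, so e_C = 37 + 0.8e_S.
The game is symmetric, so in equilibrium e_S = e_C: the reaction function gives 0.2e_C = 37, hence e_C = 185.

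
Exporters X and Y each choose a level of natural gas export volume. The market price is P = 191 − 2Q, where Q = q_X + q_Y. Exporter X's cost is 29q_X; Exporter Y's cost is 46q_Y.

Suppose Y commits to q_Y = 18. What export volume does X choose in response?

Exporter X's profit: π = q_X(191 − 2(q_X + q_Y)) − 29q_X.
∂π/∂q_X = 162 − 4q_X − 2q_Y = 0, so q_X = 40.5 − 0.5q_Y.
At q_Y = 18: q_X = 40.5 − 0.5·18 = 31.5.

31.5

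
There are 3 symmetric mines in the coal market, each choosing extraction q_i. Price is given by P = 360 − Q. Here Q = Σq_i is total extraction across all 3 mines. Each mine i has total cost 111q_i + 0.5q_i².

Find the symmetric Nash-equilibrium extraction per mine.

A representative mine's profit is π_i = q_i(360 − Q) − 111q_i − 0.5q_i², with Q = q_i + Σ_{j≠i} q_j.
First-order condition: 249 − 3q_i − Σ_{j≠i} q_j = 0.
Imposing symmetry (q_j = q for all j) turns Σ_{j≠i} q_j into 2q, so 249 = 5q and q = 49.8.

49.8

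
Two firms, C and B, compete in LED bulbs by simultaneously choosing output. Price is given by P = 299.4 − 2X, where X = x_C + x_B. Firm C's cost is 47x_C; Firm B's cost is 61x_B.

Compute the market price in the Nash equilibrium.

Firm C's profit: π = x_C(299.4 − 2(x_C + x_B)) − 47x_C.
∂π/∂x_C = 252.4 − 4x_C − 2x_B = 0, so x_C = 63.1 − 0.5x_B.
By the same steps for B: x_B = 59.6 − 0.5x_C.
Solving the two reaction functions simultaneously: (1 − (−0.5)(−0.5))x_C = 63.1 − 0.5·59.6, so 0.75x_C = 33.3 and x_C = 44.4.
Then x_B = 59.6 − 0.5·44.4 = 37.4.
Equilibrium price: P = 299.4 − 2·81.8 = 135.8.

135.8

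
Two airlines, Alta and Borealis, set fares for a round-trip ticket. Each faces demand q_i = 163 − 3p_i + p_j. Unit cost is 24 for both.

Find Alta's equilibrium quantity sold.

69

Alta's profit: π = (p_{Alta} − 24)(163 − 3p_{Alta} + p_{Borealis}).
∂π/∂p_{Alta} = 235 − 6p_{Alta} + p_{Borealis} = 0 ⇒ p_{Alta} = 235/6 + (1/6)p_{Borealis}.
By symmetry p_{Borealis} = p_{Alta}; substituting into the reaction function, (5/6)p_{Alta} = 235/6 and p_{Alta} = 47.
q_{Alta} = 163 − 3·47 + 47 = 69.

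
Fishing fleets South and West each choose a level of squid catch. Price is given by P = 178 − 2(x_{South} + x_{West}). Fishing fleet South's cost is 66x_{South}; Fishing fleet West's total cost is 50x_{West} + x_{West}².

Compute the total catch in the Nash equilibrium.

35.2

Fishing fleet South's profit: π = x_{South}(178 − 2(x_{South} + x_{West})) − 66x_{South}.
∂π/∂x_{South} = 112 − 4x_{South} − 2x_{West} = 0, so x_{South} = 28 − 0.5x_{West}.
For West: ∂π/∂x_{West} = 128 − 6x_{West} − 2x_{South} = 0 ⇒ x_{West} = 64/3 − (1/3)x_{South}.
Plugging x_{West} into South's best response: x_{South} = 28 − 0.5(64/3 − (1/3)x_{South}) ⇒ (5/6)x_{South} = 52/3, so x_{South} = 20.8.
Then x_{West} = 64/3 − (1/3)·20.8 = 14.4.
Total catch: 20.8 + 14.4 = 35.2.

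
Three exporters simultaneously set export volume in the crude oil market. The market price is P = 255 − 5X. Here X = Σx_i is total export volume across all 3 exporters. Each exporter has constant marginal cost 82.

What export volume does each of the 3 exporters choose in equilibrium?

8.65

A representative exporter's profit is π_i = x_i(255 − 5X) − 82x_i, with X = x_i + Σ_{j≠i} x_j.
First-order condition: 173 − 10x_i − 5Σ_{j≠i} x_j = 0.
Imposing symmetry (x_j = x for all j) turns Σ_{j≠i} x_j into 2x, so 173 = 20x and x = 8.65.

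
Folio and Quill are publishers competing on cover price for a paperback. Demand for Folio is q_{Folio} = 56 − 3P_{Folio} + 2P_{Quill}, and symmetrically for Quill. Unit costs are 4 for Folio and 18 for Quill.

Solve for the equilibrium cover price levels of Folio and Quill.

Folio's profit: π = (P_{Folio} − 4)(56 − 3P_{Folio} + 2P_{Quill}).
∂π/∂P_{Folio} = 68 − 6P_{Folio} + 2P_{Quill} = 0 ⇒ P_{Folio} = 34/3 + (1/3)P_{Quill}.
Similarly P_{Quill} = 55/3 + (1/3)P_{Folio}.
Plugging P_{Quill} into Folio's best response: P_{Folio} = 34/3 + (1/3)(55/3 + (1/3)P_{Folio}) ⇒ (8/9)P_{Folio} = 157/9, so P_{Folio} = 19.625.
Then P_{Quill} = 55/3 + (1/3)·19.625 = 24.875.

19.625, 24.875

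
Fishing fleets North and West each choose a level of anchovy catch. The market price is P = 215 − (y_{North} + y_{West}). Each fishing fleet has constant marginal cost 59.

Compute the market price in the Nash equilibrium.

Fishing fleet North's profit: π = y_{North}(215 − (y_{North} + y_{West})) − 59y_{North}.
∂π/∂y_{North} = 156 − 2y_{North} − y_{West} = 0, so y_{North} = 78 − 0.5y_{West}.
By symmetry y_{West} = y_{North}; substituting into the reaction function, 1.5y_{North} = 78 and y_{North} = 52.
Equilibrium price: P = 215 − 104 = 111.

111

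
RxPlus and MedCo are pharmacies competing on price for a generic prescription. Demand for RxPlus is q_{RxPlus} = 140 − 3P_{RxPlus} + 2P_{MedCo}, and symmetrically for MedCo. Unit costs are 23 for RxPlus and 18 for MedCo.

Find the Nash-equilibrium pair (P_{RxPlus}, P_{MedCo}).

51.3125, 49.4375

RxPlus's profit: π = (P_{RxPlus} − 23)(140 − 3P_{RxPlus} + 2P_{MedCo}).
∂π/∂P_{RxPlus} = 209 − 6P_{RxPlus} + 2P_{MedCo} = 0 ⇒ P_{RxPlus} = 209/6 + (1/3)P_{MedCo}.
Similarly P_{MedCo} = 97/3 + (1/3)P_{RxPlus}.
Substituting the second reaction function into the first: P_{RxPlus} = 209/6 + (1/3)(97/3 + (1/3)P_{RxPlus}), which gives (8/9)P_{RxPlus} = 821/18 ⇒ P_{RxPlus} = 51.3125.
Then P_{MedCo} = 97/3 + (1/3)·51.3125 = 49.4375.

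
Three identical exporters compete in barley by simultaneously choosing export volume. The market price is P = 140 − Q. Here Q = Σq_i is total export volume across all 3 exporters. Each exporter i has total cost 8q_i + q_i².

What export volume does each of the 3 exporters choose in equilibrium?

A representative exporter's profit is π_i = q_i(140 − Q) − 8q_i − q_i², with Q = q_i + Σ_{j≠i} q_j.
First-order condition: 132 − 4q_i − Σ_{j≠i} q_j = 0.
In a symmetric equilibrium every exporter chooses the same q, so Σ_{j≠i} q_j = 2q. The condition becomes 132 − 6q = 0, giving q = 132/6 = 22.

22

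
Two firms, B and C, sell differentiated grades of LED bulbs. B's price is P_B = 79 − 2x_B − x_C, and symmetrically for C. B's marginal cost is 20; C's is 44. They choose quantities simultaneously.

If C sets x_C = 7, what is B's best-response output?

13

Firm B's profit: π = x_B(79 − 2x_B − x_C) − 20x_B.
∂π/∂x_B = 59 − 4x_B − x_C = 0 ⇒ x_B = 14.75 − 0.25x_C.
At x_C = 7: x_B = 14.75 − 0.25·7 = 13.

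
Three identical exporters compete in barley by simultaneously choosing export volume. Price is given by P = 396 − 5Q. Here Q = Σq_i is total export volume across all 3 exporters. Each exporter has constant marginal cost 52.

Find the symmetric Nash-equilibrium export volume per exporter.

17.2

A representative exporter's profit is π_i = q_i(396 − 5Q) − 52q_i, with Q = q_i + Σ_{j≠i} q_j.
First-order condition: 344 − 10q_i − 5Σ_{j≠i} q_j = 0.
With identical exporters, set every q_j = q: then 344 − 10q − 10q = 0, i.e. q = 344/20 = 17.2.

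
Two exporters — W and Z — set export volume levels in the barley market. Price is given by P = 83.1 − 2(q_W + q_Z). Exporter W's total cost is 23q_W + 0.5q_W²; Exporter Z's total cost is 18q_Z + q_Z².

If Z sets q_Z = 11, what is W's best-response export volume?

7.62

Exporter W's profit: π = q_W(83.1 − 2(q_W + q_Z)) − 23q_W − 0.5q_W².
∂π/∂q_W = 60.1 − 5q_W − 2q_Z = 0, so q_W = 12.02 − 0.4q_Z.
At q_Z = 11: q_W = 12.02 − 0.4·11 = 7.62.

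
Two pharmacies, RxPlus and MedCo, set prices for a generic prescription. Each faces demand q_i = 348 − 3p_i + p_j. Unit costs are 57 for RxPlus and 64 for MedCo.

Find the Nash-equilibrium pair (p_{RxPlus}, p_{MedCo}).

104.4, 107.4

RxPlus's profit: π = (p_{RxPlus} − 57)(348 − 3p_{RxPlus} + p_{MedCo}).
∂π/∂p_{RxPlus} = 519 − 6p_{RxPlus} + p_{MedCo} = 0 ⇒ p_{RxPlus} = 86.5 + (1/6)p_{MedCo}.
Similarly p_{MedCo} = 90 + (1/6)p_{RxPlus}.
Solving the two reaction functions simultaneously: (1 − (1/6)(1/6))p_{RxPlus} = 86.5 + (1/6)·90, so (35/36)p_{RxPlus} = 101.5 and p_{RxPlus} = 104.4.
Then p_{MedCo} = 90 + (1/6)·104.4 = 107.4.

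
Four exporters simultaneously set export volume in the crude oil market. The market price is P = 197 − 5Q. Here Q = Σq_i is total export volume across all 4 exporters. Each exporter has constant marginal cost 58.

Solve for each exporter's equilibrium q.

A representative exporter's profit is π_i = q_i(197 − 5Q) − 58q_i, with Q = q_i + Σ_{j≠i} q_j.
First-order condition: 139 − 10q_i − 5Σ_{j≠i} q_j = 0.
Imposing symmetry (q_j = q for all j) turns Σ_{j≠i} q_j into 3q, so 139 = 25q and q = 5.56.

5.56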